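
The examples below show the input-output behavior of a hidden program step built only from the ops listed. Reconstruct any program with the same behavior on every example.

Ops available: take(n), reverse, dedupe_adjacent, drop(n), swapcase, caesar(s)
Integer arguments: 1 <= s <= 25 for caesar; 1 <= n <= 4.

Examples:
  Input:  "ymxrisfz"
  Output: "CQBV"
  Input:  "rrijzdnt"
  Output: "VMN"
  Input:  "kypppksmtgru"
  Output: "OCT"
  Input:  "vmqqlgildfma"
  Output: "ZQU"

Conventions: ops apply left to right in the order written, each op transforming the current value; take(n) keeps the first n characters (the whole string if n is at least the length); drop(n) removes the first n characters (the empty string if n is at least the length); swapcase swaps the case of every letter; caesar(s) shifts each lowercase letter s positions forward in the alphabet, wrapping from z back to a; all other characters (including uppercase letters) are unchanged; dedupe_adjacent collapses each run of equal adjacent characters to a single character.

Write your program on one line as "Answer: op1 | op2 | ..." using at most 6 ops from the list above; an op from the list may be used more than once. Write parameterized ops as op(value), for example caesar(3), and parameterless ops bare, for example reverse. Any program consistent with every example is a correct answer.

take(4) | caesar(9) | dedupe_adjacent | caesar(21) | swapcase

Check, running the answer program on each example:
  "ymxrisfz" -> "ymxr" -> "hvga" -> "hvga" -> "cqbv" -> "CQBV"
  "rrijzdnt" -> "rrij" -> "aars" -> "ars" -> "vmn" -> "VMN"
  "kypppksmtgru" -> "kypp" -> "thyy" -> "thy" -> "oct" -> "OCT"
  "vmqqlgildfma" -> "vmqq" -> "evzz" -> "evz" -> "zqu" -> "ZQU"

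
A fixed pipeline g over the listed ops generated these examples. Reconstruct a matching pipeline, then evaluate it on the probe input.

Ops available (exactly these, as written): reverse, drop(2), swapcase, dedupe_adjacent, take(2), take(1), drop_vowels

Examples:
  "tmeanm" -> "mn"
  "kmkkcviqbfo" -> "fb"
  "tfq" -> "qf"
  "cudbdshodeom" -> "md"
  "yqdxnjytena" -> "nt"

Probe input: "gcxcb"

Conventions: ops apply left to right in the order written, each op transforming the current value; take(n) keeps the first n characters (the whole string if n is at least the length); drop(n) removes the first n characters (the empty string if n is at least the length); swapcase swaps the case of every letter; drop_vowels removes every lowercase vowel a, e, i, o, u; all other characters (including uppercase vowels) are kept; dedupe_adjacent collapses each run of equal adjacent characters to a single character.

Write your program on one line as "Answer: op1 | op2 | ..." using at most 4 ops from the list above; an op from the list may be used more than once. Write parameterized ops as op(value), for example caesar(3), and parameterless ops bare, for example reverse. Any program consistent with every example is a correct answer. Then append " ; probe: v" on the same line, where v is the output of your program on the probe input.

drop_vowels | reverse | take(2) ; probe: "bc"

Check, running the answer program on each example:
  "tmeanm" -> "tmnm" -> "mnmt" -> "mn"
  "kmkkcviqbfo" -> "kmkkcvqbf" -> "fbqvckkmk" -> "fb"
  "tfq" -> "tfq" -> "qft" -> "qf"
  "cudbdshodeom" -> "cdbdshdm" -> "mdhsdbdc" -> "md"
  "yqdxnjytena" -> "yqdxnjytn" -> "ntyjnxdqy" -> "nt"
  probe: "gcxcb" -> "gcxcb" -> "bcxcg" -> "bc"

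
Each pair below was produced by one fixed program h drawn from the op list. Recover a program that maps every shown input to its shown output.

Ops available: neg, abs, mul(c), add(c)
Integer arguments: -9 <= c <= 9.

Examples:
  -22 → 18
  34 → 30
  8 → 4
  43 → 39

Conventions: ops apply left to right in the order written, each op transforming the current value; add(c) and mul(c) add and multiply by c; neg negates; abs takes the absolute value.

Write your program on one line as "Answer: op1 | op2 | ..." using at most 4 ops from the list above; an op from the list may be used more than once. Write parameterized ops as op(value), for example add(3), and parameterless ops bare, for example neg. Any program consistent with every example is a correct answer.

abs | neg | add(4) | neg

Check, running the answer program on each example:
  -22 -> 22 -> -22 -> -18 -> 18
  34 -> 34 -> -34 -> -30 -> 30
  8 -> 8 -> -8 -> -4 -> 4
  43 -> 43 -> -43 -> -39 -> 39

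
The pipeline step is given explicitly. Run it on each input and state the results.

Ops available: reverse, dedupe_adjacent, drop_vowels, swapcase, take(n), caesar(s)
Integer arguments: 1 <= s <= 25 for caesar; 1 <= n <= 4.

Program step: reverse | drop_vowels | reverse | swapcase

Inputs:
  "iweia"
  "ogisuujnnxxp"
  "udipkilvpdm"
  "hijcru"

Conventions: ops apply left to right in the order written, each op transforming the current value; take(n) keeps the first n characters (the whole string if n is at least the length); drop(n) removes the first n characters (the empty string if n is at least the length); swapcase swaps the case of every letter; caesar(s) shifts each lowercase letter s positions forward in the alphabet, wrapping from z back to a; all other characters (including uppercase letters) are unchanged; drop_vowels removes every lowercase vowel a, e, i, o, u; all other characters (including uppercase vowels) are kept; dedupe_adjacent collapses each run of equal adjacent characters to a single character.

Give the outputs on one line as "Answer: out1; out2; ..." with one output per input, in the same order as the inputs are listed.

"W"; "GSJNNXXP"; "DPKLVPDM"; "HJCR"

Execution, op by op:
  "iweia" -> "aiewi" -> "w" -> "w" -> "W"
  "ogisuujnnxxp" -> "pxxnnjuusigo" -> "pxxnnjsg" -> "gsjnnxxp" -> "GSJNNXXP"
  "udipkilvpdm" -> "mdpvlikpidu" -> "mdpvlkpd" -> "dpklvpdm" -> "DPKLVPDM"
  "hijcru" -> "urcjih" -> "rcjh" -> "hjcr" -> "HJCR"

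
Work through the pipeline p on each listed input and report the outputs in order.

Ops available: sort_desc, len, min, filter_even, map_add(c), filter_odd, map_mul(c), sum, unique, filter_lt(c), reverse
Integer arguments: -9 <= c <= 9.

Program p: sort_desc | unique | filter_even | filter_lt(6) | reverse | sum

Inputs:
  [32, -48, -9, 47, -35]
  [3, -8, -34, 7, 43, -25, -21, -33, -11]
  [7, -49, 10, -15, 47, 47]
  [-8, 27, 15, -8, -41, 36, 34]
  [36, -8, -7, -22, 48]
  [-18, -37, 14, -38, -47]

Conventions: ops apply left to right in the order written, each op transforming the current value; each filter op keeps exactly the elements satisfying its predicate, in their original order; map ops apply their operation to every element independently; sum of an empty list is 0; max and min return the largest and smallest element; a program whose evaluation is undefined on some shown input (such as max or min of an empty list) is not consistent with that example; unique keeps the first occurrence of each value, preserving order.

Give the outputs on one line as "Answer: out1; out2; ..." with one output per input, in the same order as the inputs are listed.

Execution, op by op:
  [32, -48, -9, 47, -35] -> [47, 32, -9, -35, -48] -> [47, 32, -9, -35, -48] -> [32, -48] -> [-48] -> [-48] -> -48
  [3, -8, -34, 7, 43, -25, -21, -33, -11] -> [43, 7, 3, -8, -11, -21, -25, -33, -34] -> [43, 7, 3, -8, -11, -21, -25, -33, -34] -> [-8, -34] -> [-8, -34] -> [-34, -8] -> -42
  [7, -49, 10, -15, 47, 47] -> [47, 47, 10, 7, -15, -49] -> [47, 10, 7, -15, -49] -> [10] -> [] -> [] -> 0
  [-8, 27, 15, -8, -41, 36, 34] -> [36, 34, 27, 15, -8, -8, -41] -> [36, 34, 27, 15, -8, -41] -> [36, 34, -8] -> [-8] -> [-8] -> -8
  [36, -8, -7, -22, 48] -> [48, 36, -7, -8, -22] -> [48, 36, -7, -8, -22] -> [48, 36, -8, -22] -> [-8, -22] -> [-22, -8] -> -30
  [-18, -37, 14, -38, -47] -> [14, -18, -37, -38, -47] -> [14, -18, -37, -38, -47] -> [14, -18, -38] -> [-18, -38] -> [-38, -18] -> -56

-48; -42; 0; -8; -30; -56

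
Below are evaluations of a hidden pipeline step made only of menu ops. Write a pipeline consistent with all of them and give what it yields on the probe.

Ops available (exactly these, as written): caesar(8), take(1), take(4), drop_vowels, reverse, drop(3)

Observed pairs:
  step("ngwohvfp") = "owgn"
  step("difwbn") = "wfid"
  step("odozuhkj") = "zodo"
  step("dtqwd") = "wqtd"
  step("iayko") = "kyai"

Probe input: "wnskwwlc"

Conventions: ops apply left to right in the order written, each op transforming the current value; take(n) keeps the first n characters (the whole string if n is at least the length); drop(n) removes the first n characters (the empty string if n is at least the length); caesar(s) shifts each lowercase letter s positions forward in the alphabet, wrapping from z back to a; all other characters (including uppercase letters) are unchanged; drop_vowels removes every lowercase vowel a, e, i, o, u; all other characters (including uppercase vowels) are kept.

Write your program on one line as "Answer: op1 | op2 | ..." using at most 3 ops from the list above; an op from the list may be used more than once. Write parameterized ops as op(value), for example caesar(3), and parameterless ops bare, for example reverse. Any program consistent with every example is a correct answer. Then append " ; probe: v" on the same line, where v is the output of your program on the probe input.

take(4) | reverse ; probe: "ksnw"

Check, running the answer program on each example:
  "ngwohvfp" -> "ngwo" -> "owgn"
  "difwbn" -> "difw" -> "wfid"
  "odozuhkj" -> "odoz" -> "zodo"
  "dtqwd" -> "dtqw" -> "wqtd"
  "iayko" -> "iayk" -> "kyai"
  probe: "wnskwwlc" -> "wnsk" -> "ksnw"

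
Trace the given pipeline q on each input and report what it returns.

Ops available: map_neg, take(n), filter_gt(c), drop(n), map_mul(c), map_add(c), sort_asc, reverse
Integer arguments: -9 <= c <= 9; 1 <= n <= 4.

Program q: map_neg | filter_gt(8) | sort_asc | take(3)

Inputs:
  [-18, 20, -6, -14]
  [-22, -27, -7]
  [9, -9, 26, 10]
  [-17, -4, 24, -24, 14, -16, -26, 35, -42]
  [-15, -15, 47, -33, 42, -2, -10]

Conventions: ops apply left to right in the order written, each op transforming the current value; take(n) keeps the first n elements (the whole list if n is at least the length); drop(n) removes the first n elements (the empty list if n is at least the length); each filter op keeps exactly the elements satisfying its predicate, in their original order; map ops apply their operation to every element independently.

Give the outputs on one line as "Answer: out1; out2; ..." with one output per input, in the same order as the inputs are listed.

[14, 18]; [22, 27]; [9]; [16, 17, 24]; [10, 15, 15]

Execution, op by op:
  [-18, 20, -6, -14] -> [18, -20, 6, 14] -> [18, 14] -> [14, 18] -> [14, 18]
  [-22, -27, -7] -> [22, 27, 7] -> [22, 27] -> [22, 27] -> [22, 27]
  [9, -9, 26, 10] -> [-9, 9, -26, -10] -> [9] -> [9] -> [9]
  [-17, -4, 24, -24, 14, -16, -26, 35, -42] -> [17, 4, -24, 24, -14, 16, 26, -35, 42] -> [17, 24, 16, 26, 42] -> [16, 17, 24, 26, 42] -> [16, 17, 24]
  [-15, -15, 47, -33, 42, -2, -10] -> [15, 15, -47, 33, -42, 2, 10] -> [15, 15, 33, 10] -> [10, 15, 15, 33] -> [10, 15, 15]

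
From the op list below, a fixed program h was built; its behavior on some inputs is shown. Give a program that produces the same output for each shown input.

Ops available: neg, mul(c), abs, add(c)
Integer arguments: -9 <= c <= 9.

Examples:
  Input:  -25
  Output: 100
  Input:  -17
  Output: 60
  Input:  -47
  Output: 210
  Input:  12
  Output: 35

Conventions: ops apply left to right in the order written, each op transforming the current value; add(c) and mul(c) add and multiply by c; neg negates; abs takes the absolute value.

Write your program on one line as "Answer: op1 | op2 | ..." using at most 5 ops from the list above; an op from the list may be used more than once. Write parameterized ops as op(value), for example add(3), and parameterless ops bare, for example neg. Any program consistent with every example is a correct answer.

abs | neg | add(5) | neg | mul(5)

Check, running the answer program on each example:
  -25 -> 25 -> -25 -> -20 -> 20 -> 100
  -17 -> 17 -> -17 -> -12 -> 12 -> 60
  -47 -> 47 -> -47 -> -42 -> 42 -> 210
  12 -> 12 -> -12 -> -7 -> 7 -> 35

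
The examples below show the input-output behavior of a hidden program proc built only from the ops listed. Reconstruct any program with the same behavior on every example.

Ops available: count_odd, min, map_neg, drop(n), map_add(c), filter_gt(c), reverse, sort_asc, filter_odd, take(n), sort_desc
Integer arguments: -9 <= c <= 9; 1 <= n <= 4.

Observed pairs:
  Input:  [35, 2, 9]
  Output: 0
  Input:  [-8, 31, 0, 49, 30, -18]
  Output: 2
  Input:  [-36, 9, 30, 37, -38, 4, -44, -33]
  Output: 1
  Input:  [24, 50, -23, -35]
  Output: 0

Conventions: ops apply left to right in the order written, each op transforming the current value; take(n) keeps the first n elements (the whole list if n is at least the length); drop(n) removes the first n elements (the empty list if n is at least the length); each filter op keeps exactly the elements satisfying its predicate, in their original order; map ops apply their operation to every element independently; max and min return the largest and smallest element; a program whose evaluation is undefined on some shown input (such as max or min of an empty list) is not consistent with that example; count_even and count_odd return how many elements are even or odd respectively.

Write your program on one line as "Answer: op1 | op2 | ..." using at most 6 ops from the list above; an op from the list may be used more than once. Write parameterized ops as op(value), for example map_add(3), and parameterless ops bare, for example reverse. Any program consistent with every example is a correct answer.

map_add(-7) | drop(3) | sort_desc | take(3) | count_odd

Check, running the answer program on each example:
  [35, 2, 9] -> [28, -5, 2] -> [] -> [] -> [] -> 0
  [-8, 31, 0, 49, 30, -18] -> [-15, 24, -7, 42, 23, -25] -> [42, 23, -25] -> [42, 23, -25] -> [42, 23, -25] -> 2
  [-36, 9, 30, 37, -38, 4, -44, -33] -> [-43, 2, 23, 30, -45, -3, -51, -40] -> [30, -45, -3, -51, -40] -> [30, -3, -40, -45, -51] -> [30, -3, -40] -> 1
  [24, 50, -23, -35] -> [17, 43, -30, -42] -> [-42] -> [-42] -> [-42] -> 0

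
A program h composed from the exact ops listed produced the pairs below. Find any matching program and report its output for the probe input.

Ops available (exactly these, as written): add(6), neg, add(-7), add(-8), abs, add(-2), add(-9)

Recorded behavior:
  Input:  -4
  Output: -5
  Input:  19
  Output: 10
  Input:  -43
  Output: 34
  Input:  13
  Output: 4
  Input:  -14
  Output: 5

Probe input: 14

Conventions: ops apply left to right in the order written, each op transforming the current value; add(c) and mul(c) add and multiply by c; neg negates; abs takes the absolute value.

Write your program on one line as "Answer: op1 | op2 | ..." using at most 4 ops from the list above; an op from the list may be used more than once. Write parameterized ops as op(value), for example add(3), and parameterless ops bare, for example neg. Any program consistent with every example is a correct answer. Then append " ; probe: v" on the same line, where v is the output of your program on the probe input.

abs | add(-2) | add(-7) ; probe: 5

Check, running the answer program on each example:
  -4 -> 4 -> 2 -> -5
  19 -> 19 -> 17 -> 10
  -43 -> 43 -> 41 -> 34
  13 -> 13 -> 11 -> 4
  -14 -> 14 -> 12 -> 5
  probe: 14 -> 14 -> 12 -> 5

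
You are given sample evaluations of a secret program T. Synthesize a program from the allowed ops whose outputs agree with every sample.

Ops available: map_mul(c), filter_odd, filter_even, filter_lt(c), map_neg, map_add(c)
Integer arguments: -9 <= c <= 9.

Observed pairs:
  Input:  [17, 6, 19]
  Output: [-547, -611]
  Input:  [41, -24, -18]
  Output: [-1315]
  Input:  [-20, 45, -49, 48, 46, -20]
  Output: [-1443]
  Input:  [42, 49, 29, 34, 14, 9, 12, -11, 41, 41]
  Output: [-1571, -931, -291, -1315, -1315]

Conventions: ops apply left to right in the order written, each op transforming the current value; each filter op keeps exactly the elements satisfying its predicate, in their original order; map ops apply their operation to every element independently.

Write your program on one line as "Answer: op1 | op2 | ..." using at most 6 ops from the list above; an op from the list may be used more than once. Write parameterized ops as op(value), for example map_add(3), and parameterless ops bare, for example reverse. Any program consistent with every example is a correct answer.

filter_odd | map_mul(4) | map_add(1) | map_mul(-8) | map_add(5) | filter_lt(-9)

Check, running the answer program on each example:
  [17, 6, 19] -> [17, 19] -> [68, 76] -> [69, 77] -> [-552, -616] -> [-547, -611] -> [-547, -611]
  [41, -24, -18] -> [41] -> [164] -> [165] -> [-1320] -> [-1315] -> [-1315]
  [-20, 45, -49, 48, 46, -20] -> [45, -49] -> [180, -196] -> [181, -195] -> [-1448, 1560] -> [-1443, 1565] -> [-1443]
  [42, 49, 29, 34, 14, 9, 12, -11, 41, 41] -> [49, 29, 9, -11, 41, 41] -> [196, 116, 36, -44, 164, 164] -> [197, 117, 37, -43, 165, 165] -> [-1576, -936, -296, 344, -1320, -1320] -> [-1571, -931, -291, 349, -1315, -1315] -> [-1571, -931, -291, -1315, -1315]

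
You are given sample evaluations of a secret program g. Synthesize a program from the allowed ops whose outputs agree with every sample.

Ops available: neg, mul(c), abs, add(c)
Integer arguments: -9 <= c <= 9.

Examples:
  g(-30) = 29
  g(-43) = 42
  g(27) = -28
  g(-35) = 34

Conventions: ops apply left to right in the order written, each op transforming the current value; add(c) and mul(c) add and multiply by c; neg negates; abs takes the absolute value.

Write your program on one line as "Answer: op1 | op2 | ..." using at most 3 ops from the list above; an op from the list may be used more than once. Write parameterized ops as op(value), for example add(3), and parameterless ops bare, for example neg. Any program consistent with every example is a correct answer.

neg | add(-1)

Check, running the answer program on each example:
  -30 -> 30 -> 29
  -43 -> 43 -> 42
  27 -> -27 -> -28
  -35 -> 35 -> 34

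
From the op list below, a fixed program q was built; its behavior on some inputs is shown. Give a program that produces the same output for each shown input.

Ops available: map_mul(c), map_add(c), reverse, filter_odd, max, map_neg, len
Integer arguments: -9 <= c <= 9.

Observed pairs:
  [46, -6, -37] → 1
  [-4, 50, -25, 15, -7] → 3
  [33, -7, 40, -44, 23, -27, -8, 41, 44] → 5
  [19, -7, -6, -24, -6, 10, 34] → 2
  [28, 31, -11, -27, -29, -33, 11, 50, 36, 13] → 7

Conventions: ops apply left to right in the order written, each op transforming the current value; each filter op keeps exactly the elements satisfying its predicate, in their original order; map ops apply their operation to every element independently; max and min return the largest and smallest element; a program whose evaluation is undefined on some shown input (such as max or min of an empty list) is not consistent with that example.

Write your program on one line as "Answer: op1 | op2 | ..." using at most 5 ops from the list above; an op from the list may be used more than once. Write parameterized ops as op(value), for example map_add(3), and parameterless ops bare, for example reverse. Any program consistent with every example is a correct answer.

filter_odd | map_mul(-5) | map_neg | len

Check, running the answer program on each example:
  [46, -6, -37] -> [-37] -> [185] -> [-185] -> 1
  [-4, 50, -25, 15, -7] -> [-25, 15, -7] -> [125, -75, 35] -> [-125, 75, -35] -> 3
  [33, -7, 40, -44, 23, -27, -8, 41, 44] -> [33, -7, 23, -27, 41] -> [-165, 35, -115, 135, -205] -> [165, -35, 115, -135, 205] -> 5
  [19, -7, -6, -24, -6, 10, 34] -> [19, -7] -> [-95, 35] -> [95, -35] -> 2
  [28, 31, -11, -27, -29, -33, 11, 50, 36, 13] -> [31, -11, -27, -29, -33, 11, 13] -> [-155, 55, 135, 145, 165, -55, -65] -> [155, -55, -135, -145, -165, 55, 65] -> 7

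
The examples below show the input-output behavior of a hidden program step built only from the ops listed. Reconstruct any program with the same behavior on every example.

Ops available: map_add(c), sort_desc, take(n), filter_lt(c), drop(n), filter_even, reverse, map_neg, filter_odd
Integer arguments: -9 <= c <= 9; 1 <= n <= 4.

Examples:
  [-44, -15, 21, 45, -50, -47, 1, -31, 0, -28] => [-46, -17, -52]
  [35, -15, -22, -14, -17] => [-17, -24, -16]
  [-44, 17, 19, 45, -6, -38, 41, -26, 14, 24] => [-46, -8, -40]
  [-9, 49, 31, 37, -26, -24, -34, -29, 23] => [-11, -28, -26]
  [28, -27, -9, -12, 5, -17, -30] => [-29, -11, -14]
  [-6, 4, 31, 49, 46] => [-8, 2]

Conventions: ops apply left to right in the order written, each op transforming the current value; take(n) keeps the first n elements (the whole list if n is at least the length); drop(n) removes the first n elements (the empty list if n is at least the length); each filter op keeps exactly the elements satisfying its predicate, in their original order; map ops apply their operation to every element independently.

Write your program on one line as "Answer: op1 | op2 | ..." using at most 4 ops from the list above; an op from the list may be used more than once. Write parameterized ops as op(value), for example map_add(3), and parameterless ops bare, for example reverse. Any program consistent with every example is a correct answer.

map_add(-2) | filter_lt(8) | take(3)

Check, running the answer program on each example:
  [-44, -15, 21, 45, -50, -47, 1, -31, 0, -28] -> [-46, -17, 19, 43, -52, -49, -1, -33, -2, -30] -> [-46, -17, -52, -49, -1, -33, -2, -30] -> [-46, -17, -52]
  [35, -15, -22, -14, -17] -> [33, -17, -24, -16, -19] -> [-17, -24, -16, -19] -> [-17, -24, -16]
  [-44, 17, 19, 45, -6, -38, 41, -26, 14, 24] -> [-46, 15, 17, 43, -8, -40, 39, -28, 12, 22] -> [-46, -8, -40, -28] -> [-46, -8, -40]
  [-9, 49, 31, 37, -26, -24, -34, -29, 23] -> [-11, 47, 29, 35, -28, -26, -36, -31, 21] -> [-11, -28, -26, -36, -31] -> [-11, -28, -26]
  [28, -27, -9, -12, 5, -17, -30] -> [26, -29, -11, -14, 3, -19, -32] -> [-29, -11, -14, 3, -19, -32] -> [-29, -11, -14]
  [-6, 4, 31, 49, 46] -> [-8, 2, 29, 47, 44] -> [-8, 2] -> [-8, 2]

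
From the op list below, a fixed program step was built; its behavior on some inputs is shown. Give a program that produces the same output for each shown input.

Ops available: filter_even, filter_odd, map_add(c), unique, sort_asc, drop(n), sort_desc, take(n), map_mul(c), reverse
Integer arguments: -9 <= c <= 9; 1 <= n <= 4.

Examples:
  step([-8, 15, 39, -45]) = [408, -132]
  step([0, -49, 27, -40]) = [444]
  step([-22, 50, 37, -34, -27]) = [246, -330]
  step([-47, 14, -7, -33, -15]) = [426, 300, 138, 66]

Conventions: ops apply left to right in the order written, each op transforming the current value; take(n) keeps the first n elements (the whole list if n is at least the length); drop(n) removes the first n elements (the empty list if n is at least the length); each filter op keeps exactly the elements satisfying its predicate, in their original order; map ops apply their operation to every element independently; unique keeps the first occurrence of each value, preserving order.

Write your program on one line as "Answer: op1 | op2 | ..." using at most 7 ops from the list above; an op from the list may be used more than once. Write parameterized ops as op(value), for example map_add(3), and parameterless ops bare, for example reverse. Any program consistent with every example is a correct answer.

sort_desc | drop(1) | map_mul(-9) | filter_odd | reverse | map_add(3)

Check, running the answer program on each example:
  [-8, 15, 39, -45] -> [39, 15, -8, -45] -> [15, -8, -45] -> [-135, 72, 405] -> [-135, 405] -> [405, -135] -> [408, -132]
  [0, -49, 27, -40] -> [27, 0, -40, -49] -> [0, -40, -49] -> [0, 360, 441] -> [441] -> [441] -> [444]
  [-22, 50, 37, -34, -27] -> [50, 37, -22, -27, -34] -> [37, -22, -27, -34] -> [-333, 198, 243, 306] -> [-333, 243] -> [243, -333] -> [246, -330]
  [-47, 14, -7, -33, -15] -> [14, -7, -15, -33, -47] -> [-7, -15, -33, -47] -> [63, 135, 297, 423] -> [63, 135, 297, 423] -> [423, 297, 135, 63] -> [426, 300, 138, 66]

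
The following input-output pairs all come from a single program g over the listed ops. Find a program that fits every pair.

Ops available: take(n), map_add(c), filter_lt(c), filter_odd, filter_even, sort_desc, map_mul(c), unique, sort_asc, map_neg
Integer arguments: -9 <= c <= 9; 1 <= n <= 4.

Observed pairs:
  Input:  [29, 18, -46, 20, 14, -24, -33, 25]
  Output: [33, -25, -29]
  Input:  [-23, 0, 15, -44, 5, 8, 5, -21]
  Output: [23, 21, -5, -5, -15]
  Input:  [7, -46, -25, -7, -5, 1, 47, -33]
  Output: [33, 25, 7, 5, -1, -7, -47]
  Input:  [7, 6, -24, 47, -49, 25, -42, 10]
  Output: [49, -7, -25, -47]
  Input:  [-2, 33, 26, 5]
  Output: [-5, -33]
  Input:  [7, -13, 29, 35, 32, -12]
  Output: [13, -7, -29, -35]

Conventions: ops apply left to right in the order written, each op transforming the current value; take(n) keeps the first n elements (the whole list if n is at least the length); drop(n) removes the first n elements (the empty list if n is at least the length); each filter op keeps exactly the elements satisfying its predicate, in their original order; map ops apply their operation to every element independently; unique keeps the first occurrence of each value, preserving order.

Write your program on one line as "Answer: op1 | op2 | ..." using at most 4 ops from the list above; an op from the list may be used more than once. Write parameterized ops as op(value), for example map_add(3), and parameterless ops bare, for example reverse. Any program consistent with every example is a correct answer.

map_neg | sort_asc | sort_desc | filter_odd

Check, running the answer program on each example:
  [29, 18, -46, 20, 14, -24, -33, 25] -> [-29, -18, 46, -20, -14, 24, 33, -25] -> [-29, -25, -20, -18, -14, 24, 33, 46] -> [46, 33, 24, -14, -18, -20, -25, -29] -> [33, -25, -29]
  [-23, 0, 15, -44, 5, 8, 5, -21] -> [23, 0, -15, 44, -5, -8, -5, 21] -> [-15, -8, -5, -5, 0, 21, 23, 44] -> [44, 23, 21, 0, -5, -5, -8, -15] -> [23, 21, -5, -5, -15]
  [7, -46, -25, -7, -5, 1, 47, -33] -> [-7, 46, 25, 7, 5, -1, -47, 33] -> [-47, -7, -1, 5, 7, 25, 33, 46] -> [46, 33, 25, 7, 5, -1, -7, -47] -> [33, 25, 7, 5, -1, -7, -47]
  [7, 6, -24, 47, -49, 25, -42, 10] -> [-7, -6, 24, -47, 49, -25, 42, -10] -> [-47, -25, -10, -7, -6, 24, 42, 49] -> [49, 42, 24, -6, -7, -10, -25, -47] -> [49, -7, -25, -47]
  [-2, 33, 26, 5] -> [2, -33, -26, -5] -> [-33, -26, -5, 2] -> [2, -5, -26, -33] -> [-5, -33]
  [7, -13, 29, 35, 32, -12] -> [-7, 13, -29, -35, -32, 12] -> [-35, -32, -29, -7, 12, 13] -> [13, 12, -7, -29, -32, -35] -> [13, -7, -29, -35]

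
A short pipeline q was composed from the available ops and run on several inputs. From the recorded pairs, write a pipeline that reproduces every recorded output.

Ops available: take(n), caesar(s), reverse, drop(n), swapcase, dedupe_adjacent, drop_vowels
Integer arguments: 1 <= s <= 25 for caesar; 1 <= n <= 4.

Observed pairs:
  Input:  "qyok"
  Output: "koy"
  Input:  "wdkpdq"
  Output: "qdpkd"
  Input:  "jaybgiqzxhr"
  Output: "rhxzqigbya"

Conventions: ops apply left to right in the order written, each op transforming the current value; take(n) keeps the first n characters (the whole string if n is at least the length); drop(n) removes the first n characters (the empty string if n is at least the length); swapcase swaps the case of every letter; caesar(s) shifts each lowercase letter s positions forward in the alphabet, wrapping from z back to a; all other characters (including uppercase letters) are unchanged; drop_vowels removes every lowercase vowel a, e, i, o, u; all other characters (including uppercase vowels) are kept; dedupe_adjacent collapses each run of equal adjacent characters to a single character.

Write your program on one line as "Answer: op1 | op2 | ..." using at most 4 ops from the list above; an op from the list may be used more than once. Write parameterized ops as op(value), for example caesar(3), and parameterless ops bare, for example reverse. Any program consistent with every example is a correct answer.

drop(1) | swapcase | reverse | swapcase

Check, running the answer program on each example:
  "qyok" -> "yok" -> "YOK" -> "KOY" -> "koy"
  "wdkpdq" -> "dkpdq" -> "DKPDQ" -> "QDPKD" -> "qdpkd"
  "jaybgiqzxhr" -> "aybgiqzxhr" -> "AYBGIQZXHR" -> "RHXZQIGBYA" -> "rhxzqigbya"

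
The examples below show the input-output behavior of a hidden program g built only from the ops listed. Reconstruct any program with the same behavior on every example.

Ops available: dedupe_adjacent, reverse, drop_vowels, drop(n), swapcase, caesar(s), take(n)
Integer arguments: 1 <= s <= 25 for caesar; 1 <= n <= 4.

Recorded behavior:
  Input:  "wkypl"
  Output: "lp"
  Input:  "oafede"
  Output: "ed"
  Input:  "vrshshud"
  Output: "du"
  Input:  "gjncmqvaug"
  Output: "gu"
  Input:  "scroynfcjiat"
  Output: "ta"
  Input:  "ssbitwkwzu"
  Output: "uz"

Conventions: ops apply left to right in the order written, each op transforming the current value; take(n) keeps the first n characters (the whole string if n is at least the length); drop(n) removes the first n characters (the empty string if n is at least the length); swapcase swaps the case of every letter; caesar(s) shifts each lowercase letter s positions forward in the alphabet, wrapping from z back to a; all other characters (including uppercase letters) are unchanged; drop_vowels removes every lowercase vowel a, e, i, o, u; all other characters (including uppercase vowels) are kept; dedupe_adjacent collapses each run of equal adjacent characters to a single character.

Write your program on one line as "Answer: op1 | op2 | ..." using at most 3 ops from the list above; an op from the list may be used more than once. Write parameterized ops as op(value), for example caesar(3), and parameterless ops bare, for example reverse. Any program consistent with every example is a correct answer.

reverse | take(2)

Check, running the answer program on each example:
  "wkypl" -> "lpykw" -> "lp"
  "oafede" -> "edefao" -> "ed"
  "vrshshud" -> "duhshsrv" -> "du"
  "gjncmqvaug" -> "guavqmcnjg" -> "gu"
  "scroynfcjiat" -> "taijcfnyorcs" -> "ta"
  "ssbitwkwzu" -> "uzwkwtibss" -> "uz"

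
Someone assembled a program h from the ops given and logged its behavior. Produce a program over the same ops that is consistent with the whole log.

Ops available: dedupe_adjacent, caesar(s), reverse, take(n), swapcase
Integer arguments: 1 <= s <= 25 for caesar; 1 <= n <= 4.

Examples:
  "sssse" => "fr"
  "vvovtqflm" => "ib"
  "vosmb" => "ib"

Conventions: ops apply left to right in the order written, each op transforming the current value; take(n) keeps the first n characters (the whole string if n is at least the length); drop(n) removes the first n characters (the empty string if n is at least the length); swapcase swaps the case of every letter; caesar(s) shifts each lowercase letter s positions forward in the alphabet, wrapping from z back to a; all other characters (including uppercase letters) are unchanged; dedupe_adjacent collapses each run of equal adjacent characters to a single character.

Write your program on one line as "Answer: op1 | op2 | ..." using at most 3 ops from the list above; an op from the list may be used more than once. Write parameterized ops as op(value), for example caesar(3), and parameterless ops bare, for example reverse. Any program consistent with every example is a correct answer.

dedupe_adjacent | caesar(13) | take(2)

Check, running the answer program on each example:
  "sssse" -> "se" -> "fr" -> "fr"
  "vvovtqflm" -> "vovtqflm" -> "ibigdsyz" -> "ib"
  "vosmb" -> "vosmb" -> "ibfzo" -> "ib"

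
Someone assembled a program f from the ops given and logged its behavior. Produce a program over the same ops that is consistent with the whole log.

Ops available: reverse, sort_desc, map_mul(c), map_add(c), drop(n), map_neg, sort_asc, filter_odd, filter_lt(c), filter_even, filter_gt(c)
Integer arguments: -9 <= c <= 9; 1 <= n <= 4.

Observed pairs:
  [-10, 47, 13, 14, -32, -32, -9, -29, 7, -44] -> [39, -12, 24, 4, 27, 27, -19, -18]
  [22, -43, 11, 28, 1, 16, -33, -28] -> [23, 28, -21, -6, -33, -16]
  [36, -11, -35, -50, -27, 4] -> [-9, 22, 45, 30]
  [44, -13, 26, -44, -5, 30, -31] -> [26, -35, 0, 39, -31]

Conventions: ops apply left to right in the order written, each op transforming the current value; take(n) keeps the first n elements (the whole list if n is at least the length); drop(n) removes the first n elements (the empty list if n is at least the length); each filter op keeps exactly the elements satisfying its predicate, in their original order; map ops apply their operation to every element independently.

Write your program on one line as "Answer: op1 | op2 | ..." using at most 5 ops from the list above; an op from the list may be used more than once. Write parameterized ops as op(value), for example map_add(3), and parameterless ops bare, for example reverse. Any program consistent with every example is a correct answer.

drop(2) | reverse | map_add(5) | map_neg

Check, running the answer program on each example:
  [-10, 47, 13, 14, -32, -32, -9, -29, 7, -44] -> [13, 14, -32, -32, -9, -29, 7, -44] -> [-44, 7, -29, -9, -32, -32, 14, 13] -> [-39, 12, -24, -4, -27, -27, 19, 18] -> [39, -12, 24, 4, 27, 27, -19, -18]
  [22, -43, 11, 28, 1, 16, -33, -28] -> [11, 28, 1, 16, -33, -28] -> [-28, -33, 16, 1, 28, 11] -> [-23, -28, 21, 6, 33, 16] -> [23, 28, -21, -6, -33, -16]
  [36, -11, -35, -50, -27, 4] -> [-35, -50, -27, 4] -> [4, -27, -50, -35] -> [9, -22, -45, -30] -> [-9, 22, 45, 30]
  [44, -13, 26, -44, -5, 30, -31] -> [26, -44, -5, 30, -31] -> [-31, 30, -5, -44, 26] -> [-26, 35, 0, -39, 31] -> [26, -35, 0, 39, -31]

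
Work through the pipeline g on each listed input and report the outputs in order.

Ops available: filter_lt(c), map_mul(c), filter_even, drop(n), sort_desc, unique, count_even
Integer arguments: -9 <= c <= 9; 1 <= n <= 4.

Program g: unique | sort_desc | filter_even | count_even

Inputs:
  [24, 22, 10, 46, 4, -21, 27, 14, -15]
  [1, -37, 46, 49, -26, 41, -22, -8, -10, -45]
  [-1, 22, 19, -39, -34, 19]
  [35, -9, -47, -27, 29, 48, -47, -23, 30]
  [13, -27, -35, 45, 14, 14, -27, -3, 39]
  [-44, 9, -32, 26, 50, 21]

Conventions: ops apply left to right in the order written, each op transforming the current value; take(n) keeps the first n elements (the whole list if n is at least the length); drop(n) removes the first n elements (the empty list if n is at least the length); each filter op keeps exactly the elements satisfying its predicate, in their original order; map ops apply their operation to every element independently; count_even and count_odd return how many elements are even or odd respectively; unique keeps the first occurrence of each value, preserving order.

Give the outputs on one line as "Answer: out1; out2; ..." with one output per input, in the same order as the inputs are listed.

6; 5; 2; 2; 1; 4

Execution, op by op:
  [24, 22, 10, 46, 4, -21, 27, 14, -15] -> [24, 22, 10, 46, 4, -21, 27, 14, -15] -> [46, 27, 24, 22, 14, 10, 4, -15, -21] -> [46, 24, 22, 14, 10, 4] -> 6
  [1, -37, 46, 49, -26, 41, -22, -8, -10, -45] -> [1, -37, 46, 49, -26, 41, -22, -8, -10, -45] -> [49, 46, 41, 1, -8, -10, -22, -26, -37, -45] -> [46, -8, -10, -22, -26] -> 5
  [-1, 22, 19, -39, -34, 19] -> [-1, 22, 19, -39, -34] -> [22, 19, -1, -34, -39] -> [22, -34] -> 2
  [35, -9, -47, -27, 29, 48, -47, -23, 30] -> [35, -9, -47, -27, 29, 48, -23, 30] -> [48, 35, 30, 29, -9, -23, -27, -47] -> [48, 30] -> 2
  [13, -27, -35, 45, 14, 14, -27, -3, 39] -> [13, -27, -35, 45, 14, -3, 39] -> [45, 39, 14, 13, -3, -27, -35] -> [14] -> 1
  [-44, 9, -32, 26, 50, 21] -> [-44, 9, -32, 26, 50, 21] -> [50, 26, 21, 9, -32, -44] -> [50, 26, -32, -44] -> 4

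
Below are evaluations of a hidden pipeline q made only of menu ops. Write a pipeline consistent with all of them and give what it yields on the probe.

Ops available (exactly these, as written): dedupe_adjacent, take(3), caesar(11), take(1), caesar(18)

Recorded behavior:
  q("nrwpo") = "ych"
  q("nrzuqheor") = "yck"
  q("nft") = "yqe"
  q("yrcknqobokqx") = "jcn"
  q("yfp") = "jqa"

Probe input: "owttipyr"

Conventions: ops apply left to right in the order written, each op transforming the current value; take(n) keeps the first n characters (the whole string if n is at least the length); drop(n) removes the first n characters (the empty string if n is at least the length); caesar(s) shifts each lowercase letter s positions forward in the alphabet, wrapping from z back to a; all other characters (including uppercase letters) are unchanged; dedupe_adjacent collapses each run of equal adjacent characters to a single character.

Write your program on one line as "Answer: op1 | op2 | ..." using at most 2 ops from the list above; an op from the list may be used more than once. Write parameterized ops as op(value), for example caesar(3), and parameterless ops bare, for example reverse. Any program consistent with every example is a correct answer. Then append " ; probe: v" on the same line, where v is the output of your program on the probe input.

caesar(11) | take(3) ; probe: "zhe"

Check, running the answer program on each example:
  "nrwpo" -> "ychaz" -> "ych"
  "nrzuqheor" -> "yckfbspzc" -> "yck"
  "nft" -> "yqe" -> "yqe"
  "yrcknqobokqx" -> "jcnvybzmzvbi" -> "jcn"
  "yfp" -> "jqa" -> "jqa"
  probe: "owttipyr" -> "zheetajc" -> "zhe"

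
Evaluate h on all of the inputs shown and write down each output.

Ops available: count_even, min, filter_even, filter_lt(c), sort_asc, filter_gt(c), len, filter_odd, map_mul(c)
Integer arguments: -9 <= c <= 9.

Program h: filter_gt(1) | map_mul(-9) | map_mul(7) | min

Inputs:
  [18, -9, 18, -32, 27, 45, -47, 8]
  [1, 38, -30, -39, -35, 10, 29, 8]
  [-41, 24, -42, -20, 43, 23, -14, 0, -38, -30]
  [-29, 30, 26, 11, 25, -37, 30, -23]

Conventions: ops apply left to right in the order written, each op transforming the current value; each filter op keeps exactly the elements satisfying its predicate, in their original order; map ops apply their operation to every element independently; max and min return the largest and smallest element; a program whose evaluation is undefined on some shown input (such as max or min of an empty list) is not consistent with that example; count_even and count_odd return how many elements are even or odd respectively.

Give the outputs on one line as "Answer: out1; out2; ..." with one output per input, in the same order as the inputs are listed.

-2835; -2394; -2709; -1890

Execution, op by op:
  [18, -9, 18, -32, 27, 45, -47, 8] -> [18, 18, 27, 45, 8] -> [-162, -162, -243, -405, -72] -> [-1134, -1134, -1701, -2835, -504] -> -2835
  [1, 38, -30, -39, -35, 10, 29, 8] -> [38, 10, 29, 8] -> [-342, -90, -261, -72] -> [-2394, -630, -1827, -504] -> -2394
  [-41, 24, -42, -20, 43, 23, -14, 0, -38, -30] -> [24, 43, 23] -> [-216, -387, -207] -> [-1512, -2709, -1449] -> -2709
  [-29, 30, 26, 11, 25, -37, 30, -23] -> [30, 26, 11, 25, 30] -> [-270, -234, -99, -225, -270] -> [-1890, -1638, -693, -1575, -1890] -> -1890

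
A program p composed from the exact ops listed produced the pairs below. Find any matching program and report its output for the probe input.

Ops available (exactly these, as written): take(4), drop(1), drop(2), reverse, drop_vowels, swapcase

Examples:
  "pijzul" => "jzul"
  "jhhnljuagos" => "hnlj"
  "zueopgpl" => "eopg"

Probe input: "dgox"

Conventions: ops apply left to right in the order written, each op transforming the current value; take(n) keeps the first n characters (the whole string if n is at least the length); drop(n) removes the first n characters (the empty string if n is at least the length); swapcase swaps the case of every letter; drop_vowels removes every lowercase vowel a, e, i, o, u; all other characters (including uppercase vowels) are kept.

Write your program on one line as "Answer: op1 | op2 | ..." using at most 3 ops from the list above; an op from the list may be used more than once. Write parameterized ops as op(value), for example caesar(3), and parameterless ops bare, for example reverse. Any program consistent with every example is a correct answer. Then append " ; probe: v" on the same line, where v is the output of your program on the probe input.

drop(2) | take(4) ; probe: "ox"

Check, running the answer program on each example:
  "pijzul" -> "jzul" -> "jzul"
  "jhhnljuagos" -> "hnljuagos" -> "hnlj"
  "zueopgpl" -> "eopgpl" -> "eopg"
  probe: "dgox" -> "ox" -> "ox"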